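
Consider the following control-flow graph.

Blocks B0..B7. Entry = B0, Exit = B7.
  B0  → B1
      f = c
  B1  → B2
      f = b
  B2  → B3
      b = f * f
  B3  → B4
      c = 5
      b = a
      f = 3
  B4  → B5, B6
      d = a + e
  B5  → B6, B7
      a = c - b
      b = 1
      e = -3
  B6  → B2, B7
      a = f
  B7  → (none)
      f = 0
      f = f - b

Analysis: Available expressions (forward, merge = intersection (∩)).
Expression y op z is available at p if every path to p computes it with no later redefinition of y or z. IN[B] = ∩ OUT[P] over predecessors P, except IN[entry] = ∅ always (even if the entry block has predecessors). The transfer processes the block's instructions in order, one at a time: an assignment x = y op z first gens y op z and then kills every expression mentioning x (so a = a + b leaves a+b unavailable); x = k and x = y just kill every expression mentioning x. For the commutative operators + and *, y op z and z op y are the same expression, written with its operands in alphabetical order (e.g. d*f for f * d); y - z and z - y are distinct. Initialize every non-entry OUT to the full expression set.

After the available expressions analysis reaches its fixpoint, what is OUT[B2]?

Fixpoint table:
  B0:  IN={}  OUT={}
  B1:  IN={}  OUT={}
  B2:  IN={}  OUT={f*f}
  B3:  IN={f*f}  OUT={}
  B4:  IN={}  OUT={a+e}
  B5:  IN={a+e}  OUT={}
  B6:  IN={}  OUT={}
  B7:  IN={}  OUT={}

Merge at B2: IN[B2] = OUT[B1] ∩ OUT[B6] = {}
Applying B2's transfer function to that IN value gives OUT[B2] (row B2 above).

Answer: {f*f}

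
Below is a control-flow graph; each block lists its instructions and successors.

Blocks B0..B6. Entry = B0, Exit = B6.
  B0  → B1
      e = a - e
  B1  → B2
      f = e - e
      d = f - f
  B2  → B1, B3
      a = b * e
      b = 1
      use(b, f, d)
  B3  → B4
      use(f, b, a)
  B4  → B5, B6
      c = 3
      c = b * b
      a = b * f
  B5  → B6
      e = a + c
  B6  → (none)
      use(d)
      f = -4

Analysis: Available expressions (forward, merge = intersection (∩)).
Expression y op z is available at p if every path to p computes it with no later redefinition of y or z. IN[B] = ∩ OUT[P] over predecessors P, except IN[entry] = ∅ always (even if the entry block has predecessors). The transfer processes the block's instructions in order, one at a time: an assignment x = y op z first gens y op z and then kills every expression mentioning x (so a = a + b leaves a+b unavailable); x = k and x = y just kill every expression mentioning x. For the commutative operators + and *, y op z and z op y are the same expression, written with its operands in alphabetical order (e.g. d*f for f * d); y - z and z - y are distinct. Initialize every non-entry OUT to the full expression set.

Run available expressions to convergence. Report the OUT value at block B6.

Converged values:
  B0:  IN={}  OUT={}
  B1:  IN={}  OUT={e-e, f-f}
  B2:  IN={e-e, f-f}  OUT={e-e, f-f}
  B3:  IN={e-e, f-f}  OUT={e-e, f-f}
  B4:  IN={e-e, f-f}  OUT={b*b, b*f, e-e, f-f}
  B5:  IN={b*b, b*f, e-e, f-f}  OUT={a+c, b*b, b*f, f-f}
  B6:  IN={b*b, b*f, f-f}  OUT={b*b}

Merge at B6: IN[B6] = OUT[B4] ∩ OUT[B5] = {b*b, b*f, f-f}
Applying B6's transfer function to that IN value gives OUT[B6] (row B6 above).

Answer: {b*b}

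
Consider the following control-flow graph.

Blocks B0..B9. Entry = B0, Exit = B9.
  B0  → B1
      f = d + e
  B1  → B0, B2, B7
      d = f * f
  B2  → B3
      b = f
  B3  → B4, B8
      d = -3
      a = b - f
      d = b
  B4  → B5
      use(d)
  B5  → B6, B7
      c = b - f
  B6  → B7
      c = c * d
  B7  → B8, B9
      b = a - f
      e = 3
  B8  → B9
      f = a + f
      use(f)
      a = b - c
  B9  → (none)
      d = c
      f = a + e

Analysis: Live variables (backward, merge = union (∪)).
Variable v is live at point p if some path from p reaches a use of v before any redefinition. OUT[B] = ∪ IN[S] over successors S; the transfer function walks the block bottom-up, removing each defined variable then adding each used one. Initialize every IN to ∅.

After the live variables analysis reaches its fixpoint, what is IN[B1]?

Converged values:
  B0:   IN={a, c, d, e}   OUT={a, c, e, f}
  B1:   IN={a, c, e, f}   OUT={a, c, d, e, f}
  B2:   IN={c, e, f}   OUT={b, c, e, f}
  B3:   IN={b, c, e, f}   OUT={a, b, c, d, e, f}
  B4:   IN={a, b, d, f}   OUT={a, b, d, f}
  B5:   IN={a, b, d, f}   OUT={a, c, d, f}
  B6:   IN={a, c, d, f}   OUT={a, c, f}
  B7:   IN={a, c, f}   OUT={a, b, c, e, f}
  B8:   IN={a, b, c, e, f}   OUT={a, c, e}
  B9:   IN={a, c, e}   OUT={}

Merge at B1: OUT[B1] = IN[B0] ⊔ IN[B2] ⊔ IN[B7] = {a, c, d, e, f}
Applying B1's transfer function to that OUT value gives IN[B1] (row B1 above).

Answer: {a, c, e, f}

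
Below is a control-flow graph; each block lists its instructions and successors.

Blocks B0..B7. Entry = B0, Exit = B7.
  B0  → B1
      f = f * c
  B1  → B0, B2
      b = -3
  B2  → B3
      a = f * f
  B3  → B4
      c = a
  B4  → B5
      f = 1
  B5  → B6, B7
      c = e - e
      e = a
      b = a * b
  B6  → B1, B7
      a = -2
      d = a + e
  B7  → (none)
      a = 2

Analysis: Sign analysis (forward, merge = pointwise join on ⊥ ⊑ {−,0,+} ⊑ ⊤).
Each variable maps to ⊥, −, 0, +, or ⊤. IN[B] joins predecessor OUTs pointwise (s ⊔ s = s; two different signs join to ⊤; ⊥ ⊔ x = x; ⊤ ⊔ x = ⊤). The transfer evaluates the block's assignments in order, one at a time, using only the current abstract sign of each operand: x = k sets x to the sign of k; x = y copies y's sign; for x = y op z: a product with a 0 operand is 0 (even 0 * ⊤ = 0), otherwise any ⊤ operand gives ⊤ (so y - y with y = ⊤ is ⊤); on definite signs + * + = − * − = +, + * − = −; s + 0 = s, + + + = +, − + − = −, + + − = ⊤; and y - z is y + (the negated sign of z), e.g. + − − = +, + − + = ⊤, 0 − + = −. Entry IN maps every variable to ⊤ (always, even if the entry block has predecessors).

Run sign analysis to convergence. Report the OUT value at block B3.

Per-block solution:
  B0:  IN=(all ⊤)  OUT=(all ⊤)
  B1:  IN=(all ⊤)  OUT={b:-; rest ⊤}
  B2:  IN={b:-; rest ⊤}  OUT={b:-; rest ⊤}
  B3:  IN={b:-; rest ⊤}  OUT={b:-; rest ⊤}
  B4:  IN={b:-; rest ⊤}  OUT={b:-, f:+; rest ⊤}
  B5:  IN={b:-, f:+; rest ⊤}  OUT={f:+; rest ⊤}
  B6:  IN={f:+; rest ⊤}  OUT={a:-, f:+; rest ⊤}
  B7:  IN={f:+; rest ⊤}  OUT={a:+, f:+; rest ⊤}

Merge at B3: IN[B3] = OUT[B2] = {a: ⊤, b: -, c: ⊤, d: ⊤, e: ⊤, f: ⊤}
Applying B3's transfer function to that IN value gives OUT[B3] (row B3 above).

Answer: {a: ⊤, b: -, c: ⊤, d: ⊤, e: ⊤, f: ⊤}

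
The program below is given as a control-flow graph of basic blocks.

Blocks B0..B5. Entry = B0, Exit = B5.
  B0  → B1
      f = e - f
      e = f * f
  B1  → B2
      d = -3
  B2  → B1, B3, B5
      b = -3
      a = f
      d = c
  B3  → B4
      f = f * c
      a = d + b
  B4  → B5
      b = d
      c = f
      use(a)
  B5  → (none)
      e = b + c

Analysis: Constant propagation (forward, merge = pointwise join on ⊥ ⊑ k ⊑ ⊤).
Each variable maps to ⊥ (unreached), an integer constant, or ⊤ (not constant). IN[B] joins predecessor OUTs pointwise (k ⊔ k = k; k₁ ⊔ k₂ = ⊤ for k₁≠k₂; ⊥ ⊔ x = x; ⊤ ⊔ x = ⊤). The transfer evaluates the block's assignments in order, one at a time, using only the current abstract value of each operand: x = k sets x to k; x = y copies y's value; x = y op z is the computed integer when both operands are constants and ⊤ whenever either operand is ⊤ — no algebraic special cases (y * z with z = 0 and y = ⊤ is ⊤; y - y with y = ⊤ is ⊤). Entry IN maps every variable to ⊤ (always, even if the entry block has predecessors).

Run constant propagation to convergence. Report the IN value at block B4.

Answer: {a: ⊤, b: -3, c: ⊤, d: ⊤, e: ⊤, f: ⊤}

Trace:
Converged values:
  B0:   IN=(all ⊤)   OUT=(all ⊤)
  B1:   IN=(all ⊤)   OUT={d:-3; rest ⊤}
  B2:   IN={d:-3; rest ⊤}   OUT={b:-3; rest ⊤}
  B3:   IN={b:-3; rest ⊤}   OUT={b:-3; rest ⊤}
  B4:   IN={b:-3; rest ⊤}   OUT=(all ⊤)
  B5:   IN=(all ⊤)   OUT=(all ⊤)

Merge at B4: IN[B4] = OUT[B3] = {a: ⊤, b: -3, c: ⊤, d: ⊤, e: ⊤, f: ⊤}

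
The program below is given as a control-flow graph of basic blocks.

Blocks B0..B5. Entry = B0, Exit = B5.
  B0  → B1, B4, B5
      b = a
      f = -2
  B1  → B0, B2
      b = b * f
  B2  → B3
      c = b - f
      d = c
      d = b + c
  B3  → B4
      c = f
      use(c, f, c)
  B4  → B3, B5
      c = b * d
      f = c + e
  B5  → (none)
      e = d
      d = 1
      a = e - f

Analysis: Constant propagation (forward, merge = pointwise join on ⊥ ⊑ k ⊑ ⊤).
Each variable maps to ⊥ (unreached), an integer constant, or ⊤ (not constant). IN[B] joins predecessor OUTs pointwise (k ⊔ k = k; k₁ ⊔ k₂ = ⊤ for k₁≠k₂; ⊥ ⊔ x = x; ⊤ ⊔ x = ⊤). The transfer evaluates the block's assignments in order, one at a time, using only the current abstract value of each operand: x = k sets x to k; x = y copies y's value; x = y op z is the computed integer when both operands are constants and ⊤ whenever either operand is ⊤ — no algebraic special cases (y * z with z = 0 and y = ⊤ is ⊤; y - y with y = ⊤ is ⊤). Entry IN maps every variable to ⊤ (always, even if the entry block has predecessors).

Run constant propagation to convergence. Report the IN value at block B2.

Per-block solution:
  B0: | IN=(all ⊤) | OUT={f:-2; rest ⊤}
  B1: | IN={f:-2; rest ⊤} | OUT={f:-2; rest ⊤}
  B2: | IN={f:-2; rest ⊤} | OUT={f:-2; rest ⊤}
  B3: | IN=(all ⊤) | OUT=(all ⊤)
  B4: | IN=(all ⊤) | OUT=(all ⊤)
  B5: | IN=(all ⊤) | OUT={d:1; rest ⊤}

Merge at B2: IN[B2] = OUT[B1] = {a: ⊤, b: ⊤, c: ⊤, d: ⊤, e: ⊤, f: -2}

Answer: {a: ⊤, b: ⊤, c: ⊤, d: ⊤, e: ⊤, f: -2}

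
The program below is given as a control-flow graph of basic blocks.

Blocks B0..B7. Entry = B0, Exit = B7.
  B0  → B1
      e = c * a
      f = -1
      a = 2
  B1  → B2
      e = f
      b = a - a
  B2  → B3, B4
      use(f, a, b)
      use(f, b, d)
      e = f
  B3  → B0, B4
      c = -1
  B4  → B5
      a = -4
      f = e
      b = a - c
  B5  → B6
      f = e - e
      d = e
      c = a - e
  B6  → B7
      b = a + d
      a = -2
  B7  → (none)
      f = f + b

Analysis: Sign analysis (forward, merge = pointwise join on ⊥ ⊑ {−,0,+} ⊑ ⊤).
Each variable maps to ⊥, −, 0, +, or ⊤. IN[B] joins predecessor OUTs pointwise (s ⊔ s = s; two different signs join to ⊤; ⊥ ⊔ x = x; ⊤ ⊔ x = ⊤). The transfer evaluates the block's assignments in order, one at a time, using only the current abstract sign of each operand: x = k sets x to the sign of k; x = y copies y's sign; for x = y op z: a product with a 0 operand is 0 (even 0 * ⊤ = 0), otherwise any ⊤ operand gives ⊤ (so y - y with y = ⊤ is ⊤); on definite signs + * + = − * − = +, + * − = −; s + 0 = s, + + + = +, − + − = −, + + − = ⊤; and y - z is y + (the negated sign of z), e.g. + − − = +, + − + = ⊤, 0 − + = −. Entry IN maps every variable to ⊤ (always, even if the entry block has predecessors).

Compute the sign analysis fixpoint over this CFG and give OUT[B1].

Fixpoint table:
  B0:  IN=(all ⊤)  OUT={a:+, f:-; rest ⊤}
  B1:  IN={a:+, f:-; rest ⊤}  OUT={a:+, e:-, f:-; rest ⊤}
  B2:  IN={a:+, e:-, f:-; rest ⊤}  OUT={a:+, e:-, f:-; rest ⊤}
  B3:  IN={a:+, e:-, f:-; rest ⊤}  OUT={a:+, c:-, e:-, f:-; rest ⊤}
  B4:  IN={a:+, e:-, f:-; rest ⊤}  OUT={a:-, e:-, f:-; rest ⊤}
  B5:  IN={a:-, e:-, f:-; rest ⊤}  OUT={a:-, d:-, e:-; rest ⊤}
  B6:  IN={a:-, d:-, e:-; rest ⊤}  OUT={a:-, b:-, d:-, e:-; rest ⊤}
  B7:  IN={a:-, b:-, d:-, e:-; rest ⊤}  OUT={a:-, b:-, d:-, e:-; rest ⊤}

Merge at B1: IN[B1] = OUT[B0] = {a: +, b: ⊤, c: ⊤, d: ⊤, e: ⊤, f: -}
Applying B1's transfer function to that IN value gives OUT[B1] (row B1 above).

Answer: {a: +, b: ⊤, c: ⊤, d: ⊤, e: -, f: -}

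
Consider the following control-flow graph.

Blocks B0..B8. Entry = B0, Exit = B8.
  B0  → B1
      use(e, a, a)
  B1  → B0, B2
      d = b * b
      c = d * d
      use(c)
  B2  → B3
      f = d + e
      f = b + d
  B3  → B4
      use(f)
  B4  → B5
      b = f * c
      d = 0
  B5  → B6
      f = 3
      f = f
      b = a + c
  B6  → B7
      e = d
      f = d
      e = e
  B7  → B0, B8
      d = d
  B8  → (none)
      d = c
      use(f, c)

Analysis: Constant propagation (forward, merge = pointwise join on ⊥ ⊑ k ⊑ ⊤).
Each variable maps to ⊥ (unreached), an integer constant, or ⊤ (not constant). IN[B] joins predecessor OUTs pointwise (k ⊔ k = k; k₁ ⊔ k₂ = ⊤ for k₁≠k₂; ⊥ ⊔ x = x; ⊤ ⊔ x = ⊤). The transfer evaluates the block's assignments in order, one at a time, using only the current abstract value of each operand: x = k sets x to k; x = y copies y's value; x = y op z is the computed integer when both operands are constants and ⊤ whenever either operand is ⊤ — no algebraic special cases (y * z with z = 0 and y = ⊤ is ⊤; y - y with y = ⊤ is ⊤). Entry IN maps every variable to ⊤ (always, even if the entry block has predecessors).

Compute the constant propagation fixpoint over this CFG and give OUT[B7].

Answer: {a: ⊤, b: ⊤, c: ⊤, d: 0, e: 0, f: 0}

Working:
Per-block solution:
  B0:  IN=(all ⊤)  OUT=(all ⊤)
  B1:  IN=(all ⊤)  OUT=(all ⊤)
  B2:  IN=(all ⊤)  OUT=(all ⊤)
  B3:  IN=(all ⊤)  OUT=(all ⊤)
  B4:  IN=(all ⊤)  OUT={d:0; rest ⊤}
  B5:  IN={d:0; rest ⊤}  OUT={d:0, f:3; rest ⊤}
  B6:  IN={d:0, f:3; rest ⊤}  OUT={d:0, e:0, f:0; rest ⊤}
  B7:  IN={d:0, e:0, f:0; rest ⊤}  OUT={d:0, e:0, f:0; rest ⊤}
  B8:  IN={d:0, e:0, f:0; rest ⊤}  OUT={e:0, f:0; rest ⊤}

Merge at B7: IN[B7] = OUT[B6] = {a: ⊤, b: ⊤, c: ⊤, d: 0, e: 0, f: 0}
Applying B7's transfer function to that IN value gives OUT[B7] (row B7 above).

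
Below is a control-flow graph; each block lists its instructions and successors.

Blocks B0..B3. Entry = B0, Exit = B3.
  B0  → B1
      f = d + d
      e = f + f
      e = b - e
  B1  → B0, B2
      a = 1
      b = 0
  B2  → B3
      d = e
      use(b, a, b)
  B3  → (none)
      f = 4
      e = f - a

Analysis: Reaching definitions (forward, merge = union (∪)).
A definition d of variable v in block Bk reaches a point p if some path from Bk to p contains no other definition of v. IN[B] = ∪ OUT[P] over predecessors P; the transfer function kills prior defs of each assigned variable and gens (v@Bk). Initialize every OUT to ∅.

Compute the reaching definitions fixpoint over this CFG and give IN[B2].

Per-block solution:
  B0:   IN={a@B1, b@B1, e@B0, f@B0}   OUT={a@B1, b@B1, e@B0, f@B0}
  B1:   IN={a@B1, b@B1, e@B0, f@B0}   OUT={a@B1, b@B1, e@B0, f@B0}
  B2:   IN={a@B1, b@B1, e@B0, f@B0}   OUT={a@B1, b@B1, d@B2, e@B0, f@B0}
  B3:   IN={a@B1, b@B1, d@B2, e@B0, f@B0}   OUT={a@B1, b@B1, d@B2, e@B3, f@B3}

Merge at B2: IN[B2] = OUT[B1] = {a@B1, b@B1, e@B0, f@B0}

Answer: {a@B1, b@B1, e@B0, f@B0}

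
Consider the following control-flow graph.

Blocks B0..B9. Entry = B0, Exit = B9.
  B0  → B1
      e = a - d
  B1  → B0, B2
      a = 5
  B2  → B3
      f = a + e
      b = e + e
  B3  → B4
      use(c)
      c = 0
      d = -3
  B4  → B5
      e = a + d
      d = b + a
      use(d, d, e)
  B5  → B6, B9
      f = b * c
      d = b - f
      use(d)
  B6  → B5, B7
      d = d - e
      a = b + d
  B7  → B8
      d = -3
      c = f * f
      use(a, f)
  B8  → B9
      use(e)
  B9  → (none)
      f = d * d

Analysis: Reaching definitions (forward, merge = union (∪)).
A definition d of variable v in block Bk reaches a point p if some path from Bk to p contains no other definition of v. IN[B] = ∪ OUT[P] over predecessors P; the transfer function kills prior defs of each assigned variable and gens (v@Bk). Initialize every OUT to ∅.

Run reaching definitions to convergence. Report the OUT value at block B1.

Per-block solution:
  B0:   IN={a@B1, e@B0}   OUT={a@B1, e@B0}
  B1:   IN={a@B1, e@B0}   OUT={a@B1, e@B0}
  B2:   IN={a@B1, e@B0}   OUT={a@B1, b@B2, e@B0, f@B2}
  B3:   IN={a@B1, b@B2, e@B0, f@B2}   OUT={a@B1, b@B2, c@B3, d@B3, e@B0, f@B2}
  B4:   IN={a@B1, b@B2, c@B3, d@B3, e@B0, f@B2}   OUT={a@B1, b@B2, c@B3, d@B4, e@B4, f@B2}
  B5:   IN={a@B1, a@B6, b@B2, c@B3, d@B4, d@B6, e@B4, f@B2, f@B5}   OUT={a@B1, a@B6, b@B2, c@B3, d@B5, e@B4, f@B5}
  B6:   IN={a@B1, a@B6, b@B2, c@B3, d@B5, e@B4, f@B5}   OUT={a@B6, b@B2, c@B3, d@B6, e@B4, f@B5}
  B7:   IN={a@B6, b@B2, c@B3, d@B6, e@B4, f@B5}   OUT={a@B6, b@B2, c@B7, d@B7, e@B4, f@B5}
  B8:   IN={a@B6, b@B2, c@B7, d@B7, e@B4, f@B5}   OUT={a@B6, b@B2, c@B7, d@B7, e@B4, f@B5}
  B9:   IN={a@B1, a@B6, b@B2, c@B3, c@B7, d@B5, d@B7, e@B4, f@B5}   OUT={a@B1, a@B6, b@B2, c@B3, c@B7, d@B5, d@B7, e@B4, f@B9}

Merge at B1: IN[B1] = OUT[B0] = {a@B1, e@B0}
Applying B1's transfer function to that IN value gives OUT[B1] (row B1 above).

Answer: {a@B1, e@B0}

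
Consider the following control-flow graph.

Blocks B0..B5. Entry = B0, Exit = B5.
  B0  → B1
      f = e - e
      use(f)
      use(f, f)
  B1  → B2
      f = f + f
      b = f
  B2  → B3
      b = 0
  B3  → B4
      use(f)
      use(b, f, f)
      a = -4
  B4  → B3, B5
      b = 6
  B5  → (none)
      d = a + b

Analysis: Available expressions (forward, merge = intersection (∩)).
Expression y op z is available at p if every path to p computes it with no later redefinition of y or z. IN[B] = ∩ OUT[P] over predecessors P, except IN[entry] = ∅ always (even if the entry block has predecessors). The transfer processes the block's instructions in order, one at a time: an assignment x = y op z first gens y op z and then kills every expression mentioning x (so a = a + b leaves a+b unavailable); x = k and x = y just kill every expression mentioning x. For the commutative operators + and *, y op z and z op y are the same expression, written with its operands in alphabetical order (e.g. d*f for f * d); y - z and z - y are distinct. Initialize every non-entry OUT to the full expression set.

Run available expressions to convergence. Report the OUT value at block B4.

Answer: {e-e}

Trace:
Per-block solution:
  B0:  IN={}  OUT={e-e}
  B1:  IN={e-e}  OUT={e-e}
  B2:  IN={e-e}  OUT={e-e}
  B3:  IN={e-e}  OUT={e-e}
  B4:  IN={e-e}  OUT={e-e}
  B5:  IN={e-e}  OUT={a+b, e-e}

Merge at B4: IN[B4] = OUT[B3] = {e-e}
Applying B4's transfer function to that IN value gives OUT[B4] (row B4 above).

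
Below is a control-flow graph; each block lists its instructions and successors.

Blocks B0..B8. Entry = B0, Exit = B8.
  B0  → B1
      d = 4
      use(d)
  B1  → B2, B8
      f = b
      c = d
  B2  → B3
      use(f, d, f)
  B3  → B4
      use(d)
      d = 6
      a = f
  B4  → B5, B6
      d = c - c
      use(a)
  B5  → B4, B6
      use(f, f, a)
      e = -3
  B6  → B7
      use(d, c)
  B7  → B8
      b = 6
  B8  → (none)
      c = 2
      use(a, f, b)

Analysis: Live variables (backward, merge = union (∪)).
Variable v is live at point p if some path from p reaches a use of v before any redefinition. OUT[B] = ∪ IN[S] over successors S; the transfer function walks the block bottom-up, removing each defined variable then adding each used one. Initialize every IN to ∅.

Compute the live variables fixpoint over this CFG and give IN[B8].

Answer: {a, b, f}

Working:
Converged values:
  B0: | IN={a, b} | OUT={a, b, d}
  B1: | IN={a, b, d} | OUT={a, b, c, d, f}
  B2: | IN={c, d, f} | OUT={c, d, f}
  B3: | IN={c, d, f} | OUT={a, c, f}
  B4: | IN={a, c, f} | OUT={a, c, d, f}
  B5: | IN={a, c, d, f} | OUT={a, c, d, f}
  B6: | IN={a, c, d, f} | OUT={a, f}
  B7: | IN={a, f} | OUT={a, b, f}
  B8: | IN={a, b, f} | OUT={}

B8 is the boundary node: OUT[B8] = {}
Applying B8's transfer function to that OUT value gives IN[B8] (row B8 above).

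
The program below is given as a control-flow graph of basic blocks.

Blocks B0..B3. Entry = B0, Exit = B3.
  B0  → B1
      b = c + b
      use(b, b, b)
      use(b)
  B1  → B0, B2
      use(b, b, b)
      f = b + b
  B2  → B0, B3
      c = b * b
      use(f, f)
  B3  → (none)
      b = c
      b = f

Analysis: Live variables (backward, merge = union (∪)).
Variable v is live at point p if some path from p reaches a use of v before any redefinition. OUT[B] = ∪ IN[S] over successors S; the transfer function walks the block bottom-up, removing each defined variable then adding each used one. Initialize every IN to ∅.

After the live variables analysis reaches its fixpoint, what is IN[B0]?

Per-block solution:
  B0:   IN={b, c}   OUT={b, c}
  B1:   IN={b, c}   OUT={b, c, f}
  B2:   IN={b, f}   OUT={b, c, f}
  B3:   IN={c, f}   OUT={}

Merge at B0: OUT[B0] = IN[B1] = {b, c}
Applying B0's transfer function to that OUT value gives IN[B0] (row B0 above).

Answer: {b, c}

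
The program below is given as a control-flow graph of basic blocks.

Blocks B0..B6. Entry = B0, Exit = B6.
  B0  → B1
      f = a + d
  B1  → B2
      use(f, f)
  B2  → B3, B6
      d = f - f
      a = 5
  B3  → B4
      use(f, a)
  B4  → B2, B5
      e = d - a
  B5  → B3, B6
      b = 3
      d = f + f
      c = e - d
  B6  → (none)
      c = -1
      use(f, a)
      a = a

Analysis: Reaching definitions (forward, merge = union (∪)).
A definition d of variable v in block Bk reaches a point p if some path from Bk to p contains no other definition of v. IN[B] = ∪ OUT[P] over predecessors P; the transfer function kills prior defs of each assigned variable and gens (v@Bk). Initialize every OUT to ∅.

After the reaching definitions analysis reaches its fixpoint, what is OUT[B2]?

Fixpoint table:
  B0:  IN={}  OUT={f@B0}
  B1:  IN={f@B0}  OUT={f@B0}
  B2:  IN={a@B2, b@B5, c@B5, d@B2, d@B5, e@B4, f@B0}  OUT={a@B2, b@B5, c@B5, d@B2, e@B4, f@B0}
  B3:  IN={a@B2, b@B5, c@B5, d@B2, d@B5, e@B4, f@B0}  OUT={a@B2, b@B5, c@B5, d@B2, d@B5, e@B4, f@B0}
  B4:  IN={a@B2, b@B5, c@B5, d@B2, d@B5, e@B4, f@B0}  OUT={a@B2, b@B5, c@B5, d@B2, d@B5, e@B4, f@B0}
  B5:  IN={a@B2, b@B5, c@B5, d@B2, d@B5, e@B4, f@B0}  OUT={a@B2, b@B5, c@B5, d@B5, e@B4, f@B0}
  B6:  IN={a@B2, b@B5, c@B5, d@B2, d@B5, e@B4, f@B0}  OUT={a@B6, b@B5, c@B6, d@B2, d@B5, e@B4, f@B0}

Merge at B2: IN[B2] = OUT[B1] ⊔ OUT[B4] = {a@B2, b@B5, c@B5, d@B2, d@B5, e@B4, f@B0}
Applying B2's transfer function to that IN value gives OUT[B2] (row B2 above).

Answer: {a@B2, b@B5, c@B5, d@B2, e@B4, f@B0}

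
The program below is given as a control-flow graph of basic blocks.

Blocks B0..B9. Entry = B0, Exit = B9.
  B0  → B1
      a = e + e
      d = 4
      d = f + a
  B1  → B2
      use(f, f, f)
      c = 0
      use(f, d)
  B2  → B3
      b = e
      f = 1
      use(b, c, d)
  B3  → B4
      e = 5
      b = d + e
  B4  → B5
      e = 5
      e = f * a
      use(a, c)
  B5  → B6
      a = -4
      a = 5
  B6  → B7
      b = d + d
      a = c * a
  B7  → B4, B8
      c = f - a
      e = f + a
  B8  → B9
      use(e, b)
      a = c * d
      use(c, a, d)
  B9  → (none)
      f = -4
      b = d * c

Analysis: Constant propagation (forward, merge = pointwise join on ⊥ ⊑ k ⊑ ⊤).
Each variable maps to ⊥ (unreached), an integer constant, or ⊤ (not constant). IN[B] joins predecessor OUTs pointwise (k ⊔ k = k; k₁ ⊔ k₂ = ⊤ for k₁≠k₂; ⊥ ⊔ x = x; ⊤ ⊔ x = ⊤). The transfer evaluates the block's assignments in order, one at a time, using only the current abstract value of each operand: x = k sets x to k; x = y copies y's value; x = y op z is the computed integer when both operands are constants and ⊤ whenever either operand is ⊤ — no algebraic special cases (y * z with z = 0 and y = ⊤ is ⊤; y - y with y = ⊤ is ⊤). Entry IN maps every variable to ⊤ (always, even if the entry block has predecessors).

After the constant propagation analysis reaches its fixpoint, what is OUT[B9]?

Answer: {a: ⊤, b: ⊤, c: ⊤, d: ⊤, e: ⊤, f: -4}

Trace:
Converged values:
  B0: | IN=(all ⊤) | OUT=(all ⊤)
  B1: | IN=(all ⊤) | OUT={c:0; rest ⊤}
  B2: | IN={c:0; rest ⊤} | OUT={c:0, f:1; rest ⊤}
  B3: | IN={c:0, f:1; rest ⊤} | OUT={c:0, e:5, f:1; rest ⊤}
  B4: | IN={f:1; rest ⊤} | OUT={f:1; rest ⊤}
  B5: | IN={f:1; rest ⊤} | OUT={a:5, f:1; rest ⊤}
  B6: | IN={a:5, f:1; rest ⊤} | OUT={f:1; rest ⊤}
  B7: | IN={f:1; rest ⊤} | OUT={f:1; rest ⊤}
  B8: | IN={f:1; rest ⊤} | OUT={f:1; rest ⊤}
  B9: | IN={f:1; rest ⊤} | OUT={f:-4; rest ⊤}

Merge at B9: IN[B9] = OUT[B8] = {a: ⊤, b: ⊤, c: ⊤, d: ⊤, e: ⊤, f: 1}
Applying B9's transfer function to that IN value gives OUT[B9] (row B9 above).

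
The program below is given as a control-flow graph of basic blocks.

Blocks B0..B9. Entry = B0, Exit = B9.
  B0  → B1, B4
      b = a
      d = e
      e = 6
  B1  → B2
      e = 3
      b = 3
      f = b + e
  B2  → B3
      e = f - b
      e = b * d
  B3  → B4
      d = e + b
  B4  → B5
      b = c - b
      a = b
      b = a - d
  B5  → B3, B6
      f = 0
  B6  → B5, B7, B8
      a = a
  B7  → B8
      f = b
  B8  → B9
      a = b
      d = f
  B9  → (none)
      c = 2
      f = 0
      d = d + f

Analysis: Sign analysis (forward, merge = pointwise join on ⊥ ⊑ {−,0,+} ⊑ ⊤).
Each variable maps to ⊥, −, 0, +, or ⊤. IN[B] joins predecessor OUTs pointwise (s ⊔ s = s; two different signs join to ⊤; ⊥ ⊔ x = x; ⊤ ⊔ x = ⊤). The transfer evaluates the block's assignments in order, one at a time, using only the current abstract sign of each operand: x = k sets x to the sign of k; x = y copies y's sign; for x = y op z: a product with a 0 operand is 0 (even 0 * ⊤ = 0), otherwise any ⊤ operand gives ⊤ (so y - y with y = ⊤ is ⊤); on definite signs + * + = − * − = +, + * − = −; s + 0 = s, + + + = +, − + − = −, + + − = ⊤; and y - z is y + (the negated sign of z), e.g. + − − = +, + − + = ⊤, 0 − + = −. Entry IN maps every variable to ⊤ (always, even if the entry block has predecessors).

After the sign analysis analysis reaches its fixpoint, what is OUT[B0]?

Converged values:
  B0:  IN=(all ⊤)  OUT={e:+; rest ⊤}
  B1:  IN={e:+; rest ⊤}  OUT={b:+, e:+, f:+; rest ⊤}
  B2:  IN={b:+, e:+, f:+; rest ⊤}  OUT={b:+, f:+; rest ⊤}
  B3:  IN=(all ⊤)  OUT=(all ⊤)
  B4:  IN=(all ⊤)  OUT=(all ⊤)
  B5:  IN=(all ⊤)  OUT={f:0; rest ⊤}
  B6:  IN={f:0; rest ⊤}  OUT={f:0; rest ⊤}
  B7:  IN={f:0; rest ⊤}  OUT=(all ⊤)
  B8:  IN=(all ⊤)  OUT=(all ⊤)
  B9:  IN=(all ⊤)  OUT={c:+, f:0; rest ⊤}

B0 is the boundary node: IN[B0] = {a: ⊤, b: ⊤, c: ⊤, d: ⊤, e: ⊤, f: ⊤}
Applying B0's transfer function to that IN value gives OUT[B0] (row B0 above).

Answer: {a: ⊤, b: ⊤, c: ⊤, d: ⊤, e: +, f: ⊤}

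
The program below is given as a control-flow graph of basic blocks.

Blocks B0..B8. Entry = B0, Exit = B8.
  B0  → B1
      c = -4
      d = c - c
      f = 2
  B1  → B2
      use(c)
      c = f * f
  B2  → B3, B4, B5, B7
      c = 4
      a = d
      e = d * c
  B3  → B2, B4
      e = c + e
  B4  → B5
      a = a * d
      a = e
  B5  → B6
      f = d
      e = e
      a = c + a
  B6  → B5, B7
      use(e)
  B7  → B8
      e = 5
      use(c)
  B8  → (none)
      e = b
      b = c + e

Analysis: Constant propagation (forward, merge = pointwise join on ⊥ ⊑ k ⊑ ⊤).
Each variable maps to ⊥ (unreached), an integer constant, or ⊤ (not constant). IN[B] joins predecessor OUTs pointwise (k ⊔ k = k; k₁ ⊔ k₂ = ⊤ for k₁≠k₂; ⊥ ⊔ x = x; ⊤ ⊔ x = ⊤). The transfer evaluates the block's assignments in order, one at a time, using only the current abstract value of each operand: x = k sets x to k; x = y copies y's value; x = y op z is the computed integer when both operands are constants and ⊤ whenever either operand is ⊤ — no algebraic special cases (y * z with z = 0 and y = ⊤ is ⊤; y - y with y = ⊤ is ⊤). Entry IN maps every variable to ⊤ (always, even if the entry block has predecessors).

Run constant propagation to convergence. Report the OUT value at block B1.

Answer: {a: ⊤, b: ⊤, c: 4, d: 0, e: ⊤, f: 2}

Derivation:
Fixpoint table:
  B0:  IN=(all ⊤)  OUT={c:-4, d:0, f:2; rest ⊤}
  B1:  IN={c:-4, d:0, f:2; rest ⊤}  OUT={c:4, d:0, f:2; rest ⊤}
  B2:  IN={c:4, d:0, f:2; rest ⊤}  OUT={a:0, c:4, d:0, e:0, f:2; rest ⊤}
  B3:  IN={a:0, c:4, d:0, e:0, f:2; rest ⊤}  OUT={a:0, c:4, d:0, e:4, f:2; rest ⊤}
  B4:  IN={a:0, c:4, d:0, f:2; rest ⊤}  OUT={c:4, d:0, f:2; rest ⊤}
  B5:  IN={c:4, d:0; rest ⊤}  OUT={c:4, d:0, f:0; rest ⊤}
  B6:  IN={c:4, d:0, f:0; rest ⊤}  OUT={c:4, d:0, f:0; rest ⊤}
  B7:  IN={c:4, d:0; rest ⊤}  OUT={c:4, d:0, e:5; rest ⊤}
  B8:  IN={c:4, d:0, e:5; rest ⊤}  OUT={c:4, d:0; rest ⊤}

Merge at B1: IN[B1] = OUT[B0] = {a: ⊤, b: ⊤, c: -4, d: 0, e: ⊤, f: 2}
Applying B1's transfer function to that IN value gives OUT[B1] (row B1 above).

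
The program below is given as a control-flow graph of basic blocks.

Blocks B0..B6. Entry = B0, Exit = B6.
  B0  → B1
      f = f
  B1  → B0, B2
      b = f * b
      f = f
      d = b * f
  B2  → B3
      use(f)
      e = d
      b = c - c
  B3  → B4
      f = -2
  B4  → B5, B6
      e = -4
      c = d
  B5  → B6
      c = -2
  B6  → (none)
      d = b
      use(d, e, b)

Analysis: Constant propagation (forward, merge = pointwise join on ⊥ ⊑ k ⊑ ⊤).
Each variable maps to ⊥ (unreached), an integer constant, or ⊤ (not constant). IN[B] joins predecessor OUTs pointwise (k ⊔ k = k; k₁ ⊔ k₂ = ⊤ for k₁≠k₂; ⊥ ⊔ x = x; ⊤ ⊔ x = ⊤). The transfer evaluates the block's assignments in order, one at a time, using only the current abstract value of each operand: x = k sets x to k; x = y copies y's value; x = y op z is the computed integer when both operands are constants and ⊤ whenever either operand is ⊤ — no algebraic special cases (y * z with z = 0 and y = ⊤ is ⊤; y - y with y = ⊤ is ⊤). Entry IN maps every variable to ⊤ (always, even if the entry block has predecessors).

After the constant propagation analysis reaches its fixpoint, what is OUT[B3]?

Converged values:
  B0:  IN=(all ⊤)  OUT=(all ⊤)
  B1:  IN=(all ⊤)  OUT=(all ⊤)
  B2:  IN=(all ⊤)  OUT=(all ⊤)
  B3:  IN=(all ⊤)  OUT={f:-2; rest ⊤}
  B4:  IN={f:-2; rest ⊤}  OUT={e:-4, f:-2; rest ⊤}
  B5:  IN={e:-4, f:-2; rest ⊤}  OUT={c:-2, e:-4, f:-2; rest ⊤}
  B6:  IN={e:-4, f:-2; rest ⊤}  OUT={e:-4, f:-2; rest ⊤}

Merge at B3: IN[B3] = OUT[B2] = {a: ⊤, b: ⊤, c: ⊤, d: ⊤, e: ⊤, f: ⊤}
Applying B3's transfer function to that IN value gives OUT[B3] (row B3 above).

Answer: {a: ⊤, b: ⊤, c: ⊤, d: ⊤, e: ⊤, f: -2}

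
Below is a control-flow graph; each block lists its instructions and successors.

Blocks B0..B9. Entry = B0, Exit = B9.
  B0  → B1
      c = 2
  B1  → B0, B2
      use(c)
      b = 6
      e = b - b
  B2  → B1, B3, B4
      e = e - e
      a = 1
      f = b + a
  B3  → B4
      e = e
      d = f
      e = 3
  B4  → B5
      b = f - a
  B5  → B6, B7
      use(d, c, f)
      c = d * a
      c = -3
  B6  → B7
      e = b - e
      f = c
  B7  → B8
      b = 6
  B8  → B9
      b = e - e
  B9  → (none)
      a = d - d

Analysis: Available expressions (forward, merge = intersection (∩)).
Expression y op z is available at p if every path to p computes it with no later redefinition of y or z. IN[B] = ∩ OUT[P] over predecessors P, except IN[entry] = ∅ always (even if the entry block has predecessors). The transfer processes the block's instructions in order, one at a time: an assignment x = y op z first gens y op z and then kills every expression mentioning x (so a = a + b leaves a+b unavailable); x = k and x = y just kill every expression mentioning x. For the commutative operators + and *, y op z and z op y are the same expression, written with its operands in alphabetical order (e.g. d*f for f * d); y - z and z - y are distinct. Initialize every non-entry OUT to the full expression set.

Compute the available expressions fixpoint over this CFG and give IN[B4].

Fixpoint table:
  B0: | IN={} | OUT={}
  B1: | IN={} | OUT={b-b}
  B2: | IN={b-b} | OUT={a+b, b-b}
  B3: | IN={a+b, b-b} | OUT={a+b, b-b}
  B4: | IN={a+b, b-b} | OUT={f-a}
  B5: | IN={f-a} | OUT={a*d, f-a}
  B6: | IN={a*d, f-a} | OUT={a*d}
  B7: | IN={a*d} | OUT={a*d}
  B8: | IN={a*d} | OUT={a*d, e-e}
  B9: | IN={a*d, e-e} | OUT={d-d, e-e}

Merge at B4: IN[B4] = OUT[B2] ∩ OUT[B3] = {a+b, b-b}

Answer: {a+b, b-b}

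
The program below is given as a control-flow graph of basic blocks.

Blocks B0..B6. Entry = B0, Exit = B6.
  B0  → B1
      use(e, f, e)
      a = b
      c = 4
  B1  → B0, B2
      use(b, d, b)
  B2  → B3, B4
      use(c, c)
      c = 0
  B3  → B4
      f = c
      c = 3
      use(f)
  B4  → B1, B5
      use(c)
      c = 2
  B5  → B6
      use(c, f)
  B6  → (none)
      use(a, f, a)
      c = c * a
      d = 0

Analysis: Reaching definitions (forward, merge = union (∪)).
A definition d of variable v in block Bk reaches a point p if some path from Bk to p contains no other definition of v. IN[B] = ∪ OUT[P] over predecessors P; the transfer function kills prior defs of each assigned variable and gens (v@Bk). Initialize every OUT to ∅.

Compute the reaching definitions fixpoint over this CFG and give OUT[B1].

Answer: {a@B0, c@B0, c@B4, f@B3}

Working:
Fixpoint table:
  B0: | IN={a@B0, c@B0, c@B4, f@B3} | OUT={a@B0, c@B0, f@B3}
  B1: | IN={a@B0, c@B0, c@B4, f@B3} | OUT={a@B0, c@B0, c@B4, f@B3}
  B2: | IN={a@B0, c@B0, c@B4, f@B3} | OUT={a@B0, c@B2, f@B3}
  B3: | IN={a@B0, c@B2, f@B3} | OUT={a@B0, c@B3, f@B3}
  B4: | IN={a@B0, c@B2, c@B3, f@B3} | OUT={a@B0, c@B4, f@B3}
  B5: | IN={a@B0, c@B4, f@B3} | OUT={a@B0, c@B4, f@B3}
  B6: | IN={a@B0, c@B4, f@B3} | OUT={a@B0, c@B6, d@B6, f@B3}

Merge at B1: IN[B1] = OUT[B0] ⊔ OUT[B4] = {a@B0, c@B0, c@B4, f@B3}
Applying B1's transfer function to that IN value gives OUT[B1] (row B1 above).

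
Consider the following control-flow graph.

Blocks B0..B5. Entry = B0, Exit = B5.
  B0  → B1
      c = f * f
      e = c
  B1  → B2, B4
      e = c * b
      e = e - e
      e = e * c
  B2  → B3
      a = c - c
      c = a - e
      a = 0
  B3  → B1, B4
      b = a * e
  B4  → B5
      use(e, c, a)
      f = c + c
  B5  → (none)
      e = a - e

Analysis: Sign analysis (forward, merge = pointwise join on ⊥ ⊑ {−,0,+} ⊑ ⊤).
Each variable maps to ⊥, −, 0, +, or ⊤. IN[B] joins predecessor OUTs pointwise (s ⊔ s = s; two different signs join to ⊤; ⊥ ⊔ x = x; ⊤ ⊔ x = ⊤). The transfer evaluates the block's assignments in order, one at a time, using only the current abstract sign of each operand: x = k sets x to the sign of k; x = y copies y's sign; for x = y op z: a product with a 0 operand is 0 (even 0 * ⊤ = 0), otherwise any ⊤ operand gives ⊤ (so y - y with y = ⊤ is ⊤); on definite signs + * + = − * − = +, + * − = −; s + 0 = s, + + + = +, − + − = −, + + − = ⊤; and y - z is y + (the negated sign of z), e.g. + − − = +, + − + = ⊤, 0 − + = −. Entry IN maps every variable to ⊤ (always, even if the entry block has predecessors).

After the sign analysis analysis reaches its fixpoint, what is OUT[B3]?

Converged values:
  B0: | IN=(all ⊤) | OUT=(all ⊤)
  B1: | IN=(all ⊤) | OUT=(all ⊤)
  B2: | IN=(all ⊤) | OUT={a:0; rest ⊤}
  B3: | IN={a:0; rest ⊤} | OUT={a:0, b:0; rest ⊤}
  B4: | IN=(all ⊤) | OUT=(all ⊤)
  B5: | IN=(all ⊤) | OUT=(all ⊤)

Merge at B3: IN[B3] = OUT[B2] = {a: 0, b: ⊤, c: ⊤, d: ⊤, e: ⊤, f: ⊤}
Applying B3's transfer function to that IN value gives OUT[B3] (row B3 above).

Answer: {a: 0, b: 0, c: ⊤, d: ⊤, e: ⊤, f: ⊤}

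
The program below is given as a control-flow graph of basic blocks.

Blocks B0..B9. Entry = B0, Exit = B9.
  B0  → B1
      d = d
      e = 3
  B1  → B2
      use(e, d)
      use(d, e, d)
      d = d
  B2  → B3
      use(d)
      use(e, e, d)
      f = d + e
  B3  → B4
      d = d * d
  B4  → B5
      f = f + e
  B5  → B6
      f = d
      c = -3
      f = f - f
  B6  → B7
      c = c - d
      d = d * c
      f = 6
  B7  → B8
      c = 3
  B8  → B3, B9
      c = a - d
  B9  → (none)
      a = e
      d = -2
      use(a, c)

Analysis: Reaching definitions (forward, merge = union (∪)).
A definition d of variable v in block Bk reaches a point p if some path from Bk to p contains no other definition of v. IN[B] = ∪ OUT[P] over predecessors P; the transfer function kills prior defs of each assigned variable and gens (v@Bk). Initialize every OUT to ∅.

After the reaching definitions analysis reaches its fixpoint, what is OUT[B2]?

Converged values:
  B0:   IN={}   OUT={d@B0, e@B0}
  B1:   IN={d@B0, e@B0}   OUT={d@B1, e@B0}
  B2:   IN={d@B1, e@B0}   OUT={d@B1, e@B0, f@B2}
  B3:   IN={c@B8, d@B1, d@B6, e@B0, f@B2, f@B6}   OUT={c@B8, d@B3, e@B0, f@B2, f@B6}
  B4:   IN={c@B8, d@B3, e@B0, f@B2, f@B6}   OUT={c@B8, d@B3, e@B0, f@B4}
  B5:   IN={c@B8, d@B3, e@B0, f@B4}   OUT={c@B5, d@B3, e@B0, f@B5}
  B6:   IN={c@B5, d@B3, e@B0, f@B5}   OUT={c@B6, d@B6, e@B0, f@B6}
  B7:   IN={c@B6, d@B6, e@B0, f@B6}   OUT={c@B7, d@B6, e@B0, f@B6}
  B8:   IN={c@B7, d@B6, e@B0, f@B6}   OUT={c@B8, d@B6, e@B0, f@B6}
  B9:   IN={c@B8, d@B6, e@B0, f@B6}   OUT={a@B9, c@B8, d@B9, e@B0, f@B6}

Merge at B2: IN[B2] = OUT[B1] = {d@B1, e@B0}
Applying B2's transfer function to that IN value gives OUT[B2] (row B2 above).

Answer: {d@B1, e@B0, f@B2}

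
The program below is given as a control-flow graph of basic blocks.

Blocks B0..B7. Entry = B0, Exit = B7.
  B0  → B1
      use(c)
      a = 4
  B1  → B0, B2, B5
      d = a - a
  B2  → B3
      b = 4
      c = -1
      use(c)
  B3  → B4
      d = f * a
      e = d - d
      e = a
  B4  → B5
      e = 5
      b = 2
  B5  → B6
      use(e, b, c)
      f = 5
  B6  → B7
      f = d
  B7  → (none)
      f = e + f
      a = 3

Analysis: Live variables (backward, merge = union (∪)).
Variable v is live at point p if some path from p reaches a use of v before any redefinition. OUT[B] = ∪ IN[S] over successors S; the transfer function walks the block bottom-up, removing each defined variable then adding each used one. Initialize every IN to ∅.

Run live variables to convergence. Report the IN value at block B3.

Answer: {a, c, f}

Working:
Per-block solution:
  B0:   IN={b, c, e, f}   OUT={a, b, c, e, f}
  B1:   IN={a, b, c, e, f}   OUT={a, b, c, d, e, f}
  B2:   IN={a, f}   OUT={a, c, f}
  B3:   IN={a, c, f}   OUT={c, d}
  B4:   IN={c, d}   OUT={b, c, d, e}
  B5:   IN={b, c, d, e}   OUT={d, e}
  B6:   IN={d, e}   OUT={e, f}
  B7:   IN={e, f}   OUT={}

Merge at B3: OUT[B3] = IN[B4] = {c, d}
Applying B3's transfer function to that OUT value gives IN[B3] (row B3 above).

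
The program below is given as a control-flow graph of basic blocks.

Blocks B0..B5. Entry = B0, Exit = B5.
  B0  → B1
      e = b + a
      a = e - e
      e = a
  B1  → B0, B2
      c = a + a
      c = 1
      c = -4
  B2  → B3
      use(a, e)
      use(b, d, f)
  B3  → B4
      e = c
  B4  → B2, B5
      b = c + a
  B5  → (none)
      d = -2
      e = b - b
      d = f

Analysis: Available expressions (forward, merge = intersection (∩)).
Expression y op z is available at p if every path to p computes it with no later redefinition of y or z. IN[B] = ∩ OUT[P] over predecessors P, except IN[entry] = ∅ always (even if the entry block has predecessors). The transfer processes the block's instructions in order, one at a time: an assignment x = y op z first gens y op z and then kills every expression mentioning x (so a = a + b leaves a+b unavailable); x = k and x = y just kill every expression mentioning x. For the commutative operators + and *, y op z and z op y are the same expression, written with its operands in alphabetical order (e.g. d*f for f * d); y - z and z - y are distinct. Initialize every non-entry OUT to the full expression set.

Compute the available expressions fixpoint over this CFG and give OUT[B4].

Answer: {a+a, a+c}

Derivation:
Per-block solution:
  B0:  IN={}  OUT={}
  B1:  IN={}  OUT={a+a}
  B2:  IN={a+a}  OUT={a+a}
  B3:  IN={a+a}  OUT={a+a}
  B4:  IN={a+a}  OUT={a+a, a+c}
  B5:  IN={a+a, a+c}  OUT={a+a, a+c, b-b}

Merge at B4: IN[B4] = OUT[B3] = {a+a}
Applying B4's transfer function to that IN value gives OUT[B4] (row B4 above).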